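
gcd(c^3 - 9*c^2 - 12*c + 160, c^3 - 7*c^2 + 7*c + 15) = c - 5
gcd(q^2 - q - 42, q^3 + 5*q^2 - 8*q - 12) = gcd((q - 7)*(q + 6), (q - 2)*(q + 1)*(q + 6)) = q + 6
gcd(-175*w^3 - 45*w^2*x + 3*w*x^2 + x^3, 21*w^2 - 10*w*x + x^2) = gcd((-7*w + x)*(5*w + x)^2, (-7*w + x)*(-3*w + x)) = -7*w + x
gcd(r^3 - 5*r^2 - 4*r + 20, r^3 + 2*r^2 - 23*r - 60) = r - 5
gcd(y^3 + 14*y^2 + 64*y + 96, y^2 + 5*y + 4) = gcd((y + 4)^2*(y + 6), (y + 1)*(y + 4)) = y + 4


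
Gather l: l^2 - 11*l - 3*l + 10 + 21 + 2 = l^2 - 14*l + 33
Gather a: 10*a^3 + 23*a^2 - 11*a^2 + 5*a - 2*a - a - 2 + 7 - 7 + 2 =10*a^3 + 12*a^2 + 2*a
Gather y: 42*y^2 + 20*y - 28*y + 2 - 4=42*y^2 - 8*y - 2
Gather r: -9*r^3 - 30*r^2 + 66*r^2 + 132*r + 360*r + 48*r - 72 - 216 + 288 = -9*r^3 + 36*r^2 + 540*r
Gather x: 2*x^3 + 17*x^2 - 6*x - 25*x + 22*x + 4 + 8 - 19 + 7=2*x^3 + 17*x^2 - 9*x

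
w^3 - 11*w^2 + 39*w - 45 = (w - 5)*(w - 3)^2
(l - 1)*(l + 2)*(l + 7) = l^3 + 8*l^2 + 5*l - 14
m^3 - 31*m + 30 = (m - 5)*(m - 1)*(m + 6)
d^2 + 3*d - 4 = (d - 1)*(d + 4)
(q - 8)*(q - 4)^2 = q^3 - 16*q^2 + 80*q - 128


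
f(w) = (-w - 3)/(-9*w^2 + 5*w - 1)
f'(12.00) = 0.00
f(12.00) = 0.01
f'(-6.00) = 0.00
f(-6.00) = -0.00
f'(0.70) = -7.18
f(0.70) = 1.94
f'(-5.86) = 0.00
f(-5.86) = -0.01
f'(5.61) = -0.01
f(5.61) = 0.03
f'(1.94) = -0.19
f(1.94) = 0.20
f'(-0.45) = 1.50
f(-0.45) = 0.50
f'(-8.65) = -0.00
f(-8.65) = -0.01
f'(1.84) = -0.23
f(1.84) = 0.22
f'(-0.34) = 2.38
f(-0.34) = 0.71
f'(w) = (-w - 3)*(18*w - 5)/(-9*w^2 + 5*w - 1)^2 - 1/(-9*w^2 + 5*w - 1)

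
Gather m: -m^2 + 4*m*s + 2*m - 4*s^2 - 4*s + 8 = -m^2 + m*(4*s + 2) - 4*s^2 - 4*s + 8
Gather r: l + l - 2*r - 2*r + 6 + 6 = 2*l - 4*r + 12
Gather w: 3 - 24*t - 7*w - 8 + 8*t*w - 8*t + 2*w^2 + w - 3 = -32*t + 2*w^2 + w*(8*t - 6) - 8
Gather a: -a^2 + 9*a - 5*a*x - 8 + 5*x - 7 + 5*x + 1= -a^2 + a*(9 - 5*x) + 10*x - 14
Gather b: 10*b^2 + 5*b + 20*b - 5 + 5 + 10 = 10*b^2 + 25*b + 10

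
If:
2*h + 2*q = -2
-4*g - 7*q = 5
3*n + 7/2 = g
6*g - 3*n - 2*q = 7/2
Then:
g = -10/43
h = -18/43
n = -107/86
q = -25/43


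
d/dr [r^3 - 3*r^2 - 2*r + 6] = 3*r^2 - 6*r - 2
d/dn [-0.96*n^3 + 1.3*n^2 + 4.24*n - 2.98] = -2.88*n^2 + 2.6*n + 4.24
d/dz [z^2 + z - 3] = 2*z + 1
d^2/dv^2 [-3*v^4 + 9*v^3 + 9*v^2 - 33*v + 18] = -36*v^2 + 54*v + 18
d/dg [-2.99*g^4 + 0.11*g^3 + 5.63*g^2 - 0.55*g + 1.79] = -11.96*g^3 + 0.33*g^2 + 11.26*g - 0.55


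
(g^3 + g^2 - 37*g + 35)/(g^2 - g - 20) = (g^2 + 6*g - 7)/(g + 4)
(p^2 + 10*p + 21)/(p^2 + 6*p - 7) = (p + 3)/(p - 1)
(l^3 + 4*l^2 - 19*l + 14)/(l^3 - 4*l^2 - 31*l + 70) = (l^2 + 6*l - 7)/(l^2 - 2*l - 35)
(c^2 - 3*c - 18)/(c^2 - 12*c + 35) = (c^2 - 3*c - 18)/(c^2 - 12*c + 35)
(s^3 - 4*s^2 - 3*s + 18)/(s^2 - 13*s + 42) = (s^3 - 4*s^2 - 3*s + 18)/(s^2 - 13*s + 42)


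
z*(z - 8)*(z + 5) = z^3 - 3*z^2 - 40*z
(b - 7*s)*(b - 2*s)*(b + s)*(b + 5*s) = b^4 - 3*b^3*s - 35*b^2*s^2 + 39*b*s^3 + 70*s^4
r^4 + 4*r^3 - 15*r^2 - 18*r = r*(r - 3)*(r + 1)*(r + 6)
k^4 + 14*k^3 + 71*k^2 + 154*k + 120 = (k + 2)*(k + 3)*(k + 4)*(k + 5)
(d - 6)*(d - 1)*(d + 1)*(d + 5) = d^4 - d^3 - 31*d^2 + d + 30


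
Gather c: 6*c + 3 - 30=6*c - 27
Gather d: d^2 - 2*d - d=d^2 - 3*d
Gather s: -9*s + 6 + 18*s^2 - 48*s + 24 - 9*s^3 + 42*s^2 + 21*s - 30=-9*s^3 + 60*s^2 - 36*s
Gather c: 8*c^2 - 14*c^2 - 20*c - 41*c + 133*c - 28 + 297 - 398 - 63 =-6*c^2 + 72*c - 192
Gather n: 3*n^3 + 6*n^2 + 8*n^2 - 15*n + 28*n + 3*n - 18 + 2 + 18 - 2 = 3*n^3 + 14*n^2 + 16*n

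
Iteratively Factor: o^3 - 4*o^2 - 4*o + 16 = (o + 2)*(o^2 - 6*o + 8) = (o - 4)*(o + 2)*(o - 2)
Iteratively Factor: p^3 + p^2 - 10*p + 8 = (p + 4)*(p^2 - 3*p + 2) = (p - 1)*(p + 4)*(p - 2)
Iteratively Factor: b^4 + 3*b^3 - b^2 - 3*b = (b + 1)*(b^3 + 2*b^2 - 3*b) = (b + 1)*(b + 3)*(b^2 - b) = (b - 1)*(b + 1)*(b + 3)*(b)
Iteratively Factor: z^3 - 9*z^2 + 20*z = (z - 5)*(z^2 - 4*z) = (z - 5)*(z - 4)*(z)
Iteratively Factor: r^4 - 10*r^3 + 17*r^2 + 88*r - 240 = (r - 4)*(r^3 - 6*r^2 - 7*r + 60) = (r - 5)*(r - 4)*(r^2 - r - 12) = (r - 5)*(r - 4)^2*(r + 3)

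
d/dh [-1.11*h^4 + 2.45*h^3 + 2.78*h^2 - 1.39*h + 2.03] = -4.44*h^3 + 7.35*h^2 + 5.56*h - 1.39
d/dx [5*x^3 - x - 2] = 15*x^2 - 1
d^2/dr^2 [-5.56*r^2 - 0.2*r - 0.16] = -11.1200000000000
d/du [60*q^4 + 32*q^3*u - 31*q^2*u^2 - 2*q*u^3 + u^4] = 32*q^3 - 62*q^2*u - 6*q*u^2 + 4*u^3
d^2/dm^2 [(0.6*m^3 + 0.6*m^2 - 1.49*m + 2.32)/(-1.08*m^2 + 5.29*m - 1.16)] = (7.105427357601e-15*m^4 - 35.457528*m^3 + 10.364832*m^2 + 63.483552*m - 107.36148)/(1.259712*m^6 - 18.510768*m^5 + 94.727556*m^4 - 187.799761*m^3 + 101.744412*m^2 - 21.354672*m + 1.560896)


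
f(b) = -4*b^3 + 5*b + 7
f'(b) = 5 - 12*b^2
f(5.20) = -529.43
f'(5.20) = -319.48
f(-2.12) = 34.51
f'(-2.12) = -48.93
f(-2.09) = 33.07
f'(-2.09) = -47.42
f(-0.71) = 4.88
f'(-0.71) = -1.05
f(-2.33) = 45.95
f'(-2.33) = -60.15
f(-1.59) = 15.13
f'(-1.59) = -25.34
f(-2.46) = 54.25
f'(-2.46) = -67.62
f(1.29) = 4.86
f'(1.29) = -14.97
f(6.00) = -827.00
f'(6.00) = -427.00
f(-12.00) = 6859.00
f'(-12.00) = -1723.00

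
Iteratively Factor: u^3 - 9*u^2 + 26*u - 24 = (u - 2)*(u^2 - 7*u + 12) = (u - 4)*(u - 2)*(u - 3)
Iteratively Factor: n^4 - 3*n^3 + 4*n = (n + 1)*(n^3 - 4*n^2 + 4*n) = n*(n + 1)*(n^2 - 4*n + 4) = n*(n - 2)*(n + 1)*(n - 2)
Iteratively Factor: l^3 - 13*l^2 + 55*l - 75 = (l - 5)*(l^2 - 8*l + 15) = (l - 5)^2*(l - 3)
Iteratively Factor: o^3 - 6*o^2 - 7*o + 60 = (o - 5)*(o^2 - o - 12) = (o - 5)*(o - 4)*(o + 3)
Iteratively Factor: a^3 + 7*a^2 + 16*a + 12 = (a + 2)*(a^2 + 5*a + 6) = (a + 2)*(a + 3)*(a + 2)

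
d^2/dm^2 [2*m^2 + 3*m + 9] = 4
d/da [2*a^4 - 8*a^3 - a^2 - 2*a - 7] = 8*a^3 - 24*a^2 - 2*a - 2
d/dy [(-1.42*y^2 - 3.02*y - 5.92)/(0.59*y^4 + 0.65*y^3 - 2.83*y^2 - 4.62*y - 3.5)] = (1.6756*y^5 + 6.2684*y^4 + 17.8972*y^3 + 9.5578*y^2 - 23.5672*y - 16.7804)/(0.3481*y^8 + 0.767*y^7 - 2.9169*y^6 - 9.1306*y^5 - 2.1271*y^4 + 21.5992*y^3 + 41.1544*y^2 + 32.34*y + 12.25)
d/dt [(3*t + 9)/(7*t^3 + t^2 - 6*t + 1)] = 3*(7*t^3 + t^2 - 6*t - (t + 3)*(21*t^2 + 2*t - 6) + 1)/(7*t^3 + t^2 - 6*t + 1)^2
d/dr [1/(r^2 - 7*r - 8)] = (7 - 2*r)/(-r^2 + 7*r + 8)^2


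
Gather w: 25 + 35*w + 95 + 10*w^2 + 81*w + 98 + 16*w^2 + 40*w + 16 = 26*w^2 + 156*w + 234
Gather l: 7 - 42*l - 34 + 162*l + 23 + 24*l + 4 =144*l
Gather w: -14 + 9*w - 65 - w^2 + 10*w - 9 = -w^2 + 19*w - 88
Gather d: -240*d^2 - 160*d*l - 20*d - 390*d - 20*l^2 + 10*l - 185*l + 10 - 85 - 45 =-240*d^2 + d*(-160*l - 410) - 20*l^2 - 175*l - 120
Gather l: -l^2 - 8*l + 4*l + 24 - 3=-l^2 - 4*l + 21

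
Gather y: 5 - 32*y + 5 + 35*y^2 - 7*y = 35*y^2 - 39*y + 10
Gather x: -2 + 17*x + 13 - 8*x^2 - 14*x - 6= -8*x^2 + 3*x + 5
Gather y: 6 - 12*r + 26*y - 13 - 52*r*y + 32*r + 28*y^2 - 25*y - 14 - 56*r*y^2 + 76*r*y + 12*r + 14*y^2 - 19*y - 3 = 32*r + y^2*(42 - 56*r) + y*(24*r - 18) - 24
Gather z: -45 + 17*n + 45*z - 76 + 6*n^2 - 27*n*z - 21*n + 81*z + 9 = 6*n^2 - 4*n + z*(126 - 27*n) - 112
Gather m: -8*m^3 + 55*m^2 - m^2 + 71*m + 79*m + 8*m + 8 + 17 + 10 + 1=-8*m^3 + 54*m^2 + 158*m + 36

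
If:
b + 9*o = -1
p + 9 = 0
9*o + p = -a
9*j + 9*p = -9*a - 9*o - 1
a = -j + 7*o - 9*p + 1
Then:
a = 365/4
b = 325/4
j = -659/9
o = -329/36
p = -9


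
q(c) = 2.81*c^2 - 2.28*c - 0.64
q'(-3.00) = -19.14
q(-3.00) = 31.49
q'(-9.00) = -52.86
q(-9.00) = 247.49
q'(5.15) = 26.66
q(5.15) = 62.15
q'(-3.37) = -21.22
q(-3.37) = 38.96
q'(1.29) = 4.97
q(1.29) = 1.09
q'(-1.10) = -8.46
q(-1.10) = 5.27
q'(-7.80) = -46.12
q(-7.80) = 188.10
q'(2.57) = 12.16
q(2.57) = 12.06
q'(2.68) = 12.78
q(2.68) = 13.43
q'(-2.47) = -16.16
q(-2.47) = 22.14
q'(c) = 5.62*c - 2.28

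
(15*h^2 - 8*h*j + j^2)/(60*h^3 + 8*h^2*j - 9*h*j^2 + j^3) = (3*h - j)/(12*h^2 + 4*h*j - j^2)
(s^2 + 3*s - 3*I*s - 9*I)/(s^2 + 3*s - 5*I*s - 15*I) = (s - 3*I)/(s - 5*I)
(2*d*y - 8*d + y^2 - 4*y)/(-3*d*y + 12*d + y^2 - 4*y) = (2*d + y)/(-3*d + y)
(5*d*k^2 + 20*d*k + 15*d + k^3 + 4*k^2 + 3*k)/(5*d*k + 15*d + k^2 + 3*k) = k + 1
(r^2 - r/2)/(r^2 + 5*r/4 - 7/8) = 4*r/(4*r + 7)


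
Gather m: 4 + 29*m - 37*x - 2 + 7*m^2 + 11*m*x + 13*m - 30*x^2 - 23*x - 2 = 7*m^2 + m*(11*x + 42) - 30*x^2 - 60*x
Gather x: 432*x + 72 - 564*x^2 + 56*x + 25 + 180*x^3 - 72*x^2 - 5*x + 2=180*x^3 - 636*x^2 + 483*x + 99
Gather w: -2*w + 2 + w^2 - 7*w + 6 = w^2 - 9*w + 8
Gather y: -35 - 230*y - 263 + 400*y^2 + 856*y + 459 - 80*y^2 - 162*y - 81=320*y^2 + 464*y + 80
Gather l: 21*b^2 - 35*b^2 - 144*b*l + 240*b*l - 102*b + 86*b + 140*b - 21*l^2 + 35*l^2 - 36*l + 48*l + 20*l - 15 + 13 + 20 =-14*b^2 + 124*b + 14*l^2 + l*(96*b + 32) + 18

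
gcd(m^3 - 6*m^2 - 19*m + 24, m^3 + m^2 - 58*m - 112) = m - 8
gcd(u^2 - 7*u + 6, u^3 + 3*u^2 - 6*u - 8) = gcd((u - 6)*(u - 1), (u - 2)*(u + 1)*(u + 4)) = 1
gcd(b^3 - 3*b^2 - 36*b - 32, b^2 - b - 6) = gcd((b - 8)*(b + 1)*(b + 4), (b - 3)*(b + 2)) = 1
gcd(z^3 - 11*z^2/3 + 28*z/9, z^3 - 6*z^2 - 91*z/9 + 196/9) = z - 4/3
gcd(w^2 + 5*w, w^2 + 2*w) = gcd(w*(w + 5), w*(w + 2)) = w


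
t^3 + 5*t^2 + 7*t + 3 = (t + 1)^2*(t + 3)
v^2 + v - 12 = (v - 3)*(v + 4)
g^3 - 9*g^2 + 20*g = g*(g - 5)*(g - 4)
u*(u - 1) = u^2 - u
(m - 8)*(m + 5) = m^2 - 3*m - 40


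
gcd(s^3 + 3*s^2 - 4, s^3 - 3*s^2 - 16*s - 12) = s + 2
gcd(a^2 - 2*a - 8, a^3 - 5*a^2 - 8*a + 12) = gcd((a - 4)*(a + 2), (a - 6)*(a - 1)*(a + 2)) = a + 2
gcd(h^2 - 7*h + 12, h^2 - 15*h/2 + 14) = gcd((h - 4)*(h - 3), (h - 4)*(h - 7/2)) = h - 4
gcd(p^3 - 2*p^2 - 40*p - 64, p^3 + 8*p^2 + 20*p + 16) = p^2 + 6*p + 8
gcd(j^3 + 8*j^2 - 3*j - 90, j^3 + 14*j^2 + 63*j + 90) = j^2 + 11*j + 30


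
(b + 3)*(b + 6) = b^2 + 9*b + 18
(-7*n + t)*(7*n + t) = -49*n^2 + t^2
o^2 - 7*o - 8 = (o - 8)*(o + 1)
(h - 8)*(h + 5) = h^2 - 3*h - 40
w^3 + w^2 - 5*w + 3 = (w - 1)^2*(w + 3)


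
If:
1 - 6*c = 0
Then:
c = 1/6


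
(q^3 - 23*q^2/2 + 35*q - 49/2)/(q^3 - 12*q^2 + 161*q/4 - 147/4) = 2*(q - 1)/(2*q - 3)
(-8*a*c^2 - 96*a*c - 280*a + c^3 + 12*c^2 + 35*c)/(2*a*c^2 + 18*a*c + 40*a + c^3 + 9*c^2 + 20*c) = (-8*a*c - 56*a + c^2 + 7*c)/(2*a*c + 8*a + c^2 + 4*c)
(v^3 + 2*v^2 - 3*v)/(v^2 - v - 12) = v*(v - 1)/(v - 4)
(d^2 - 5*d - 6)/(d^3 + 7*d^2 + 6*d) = (d - 6)/(d*(d + 6))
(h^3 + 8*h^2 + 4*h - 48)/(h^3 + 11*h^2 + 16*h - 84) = (h + 4)/(h + 7)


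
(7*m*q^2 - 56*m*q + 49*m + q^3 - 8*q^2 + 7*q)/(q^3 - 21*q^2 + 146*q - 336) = (7*m*q - 7*m + q^2 - q)/(q^2 - 14*q + 48)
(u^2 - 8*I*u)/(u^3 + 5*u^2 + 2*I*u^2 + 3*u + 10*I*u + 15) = u*(u - 8*I)/(u^3 + u^2*(5 + 2*I) + u*(3 + 10*I) + 15)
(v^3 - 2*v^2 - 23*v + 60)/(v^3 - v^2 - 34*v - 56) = (-v^3 + 2*v^2 + 23*v - 60)/(-v^3 + v^2 + 34*v + 56)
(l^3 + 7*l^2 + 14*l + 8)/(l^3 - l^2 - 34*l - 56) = (l + 1)/(l - 7)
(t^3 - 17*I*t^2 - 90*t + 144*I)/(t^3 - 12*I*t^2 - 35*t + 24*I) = (t - 6*I)/(t - I)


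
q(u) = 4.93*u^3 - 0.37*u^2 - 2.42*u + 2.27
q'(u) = 14.79*u^2 - 0.74*u - 2.42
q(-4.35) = -400.01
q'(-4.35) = 280.66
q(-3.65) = -233.56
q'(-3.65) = 197.32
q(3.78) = 254.11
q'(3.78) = 206.11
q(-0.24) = 2.76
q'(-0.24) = -1.39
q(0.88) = 3.21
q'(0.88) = 8.38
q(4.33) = 385.09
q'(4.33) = 271.67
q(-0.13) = 2.57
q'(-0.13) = -2.07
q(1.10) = 5.72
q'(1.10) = 14.66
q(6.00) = 1039.31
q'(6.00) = 525.58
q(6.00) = 1039.31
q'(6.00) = 525.58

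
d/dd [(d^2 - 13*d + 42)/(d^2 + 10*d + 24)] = (23*d^2 - 36*d - 732)/(d^4 + 20*d^3 + 148*d^2 + 480*d + 576)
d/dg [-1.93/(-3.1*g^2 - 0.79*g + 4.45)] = (-11.966*g - 1.5247)/(3.1*g^2 + 0.79*g - 4.45)^2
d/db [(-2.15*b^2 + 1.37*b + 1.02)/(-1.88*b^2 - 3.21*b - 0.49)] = (9.4771*b^2 + 5.9422*b + 2.6029)/(3.5344*b^4 + 12.0696*b^3 + 12.1465*b^2 + 3.1458*b + 0.2401)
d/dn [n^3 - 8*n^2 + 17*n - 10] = 3*n^2 - 16*n + 17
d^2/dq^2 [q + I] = 0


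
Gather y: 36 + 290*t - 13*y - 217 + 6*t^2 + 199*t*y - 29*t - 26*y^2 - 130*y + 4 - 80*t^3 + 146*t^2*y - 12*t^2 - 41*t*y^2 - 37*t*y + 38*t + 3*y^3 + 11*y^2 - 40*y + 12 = -80*t^3 - 6*t^2 + 299*t + 3*y^3 + y^2*(-41*t - 15) + y*(146*t^2 + 162*t - 183) - 165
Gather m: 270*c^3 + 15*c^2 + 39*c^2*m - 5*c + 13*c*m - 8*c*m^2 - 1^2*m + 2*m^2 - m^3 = 270*c^3 + 15*c^2 - 5*c - m^3 + m^2*(2 - 8*c) + m*(39*c^2 + 13*c - 1)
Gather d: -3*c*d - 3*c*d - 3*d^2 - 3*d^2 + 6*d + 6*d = -6*d^2 + d*(12 - 6*c)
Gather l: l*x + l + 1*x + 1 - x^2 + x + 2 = l*(x + 1) - x^2 + 2*x + 3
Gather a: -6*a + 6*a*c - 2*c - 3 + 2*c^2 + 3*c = a*(6*c - 6) + 2*c^2 + c - 3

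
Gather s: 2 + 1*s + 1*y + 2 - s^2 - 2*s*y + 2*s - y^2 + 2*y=-s^2 + s*(3 - 2*y) - y^2 + 3*y + 4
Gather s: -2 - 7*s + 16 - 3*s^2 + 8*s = -3*s^2 + s + 14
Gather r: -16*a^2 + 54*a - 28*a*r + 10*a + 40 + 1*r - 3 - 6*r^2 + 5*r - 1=-16*a^2 + 64*a - 6*r^2 + r*(6 - 28*a) + 36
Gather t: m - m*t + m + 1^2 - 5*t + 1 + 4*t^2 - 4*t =2*m + 4*t^2 + t*(-m - 9) + 2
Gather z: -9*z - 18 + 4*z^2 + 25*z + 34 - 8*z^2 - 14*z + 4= -4*z^2 + 2*z + 20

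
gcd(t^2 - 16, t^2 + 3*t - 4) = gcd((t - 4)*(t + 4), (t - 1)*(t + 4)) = t + 4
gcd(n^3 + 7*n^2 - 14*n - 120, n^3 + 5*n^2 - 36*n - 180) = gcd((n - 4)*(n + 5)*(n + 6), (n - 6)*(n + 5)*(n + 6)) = n^2 + 11*n + 30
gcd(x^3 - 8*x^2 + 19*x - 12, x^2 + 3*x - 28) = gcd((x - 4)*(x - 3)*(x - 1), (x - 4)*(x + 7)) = x - 4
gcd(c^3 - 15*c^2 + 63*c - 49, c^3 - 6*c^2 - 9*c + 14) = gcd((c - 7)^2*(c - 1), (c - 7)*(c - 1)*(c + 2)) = c^2 - 8*c + 7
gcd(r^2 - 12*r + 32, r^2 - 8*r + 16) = r - 4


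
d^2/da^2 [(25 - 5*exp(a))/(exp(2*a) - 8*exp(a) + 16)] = 5*(-exp(2*a) + 4*exp(a) + 24)*exp(a)/(exp(4*a) - 16*exp(3*a) + 96*exp(2*a) - 256*exp(a) + 256)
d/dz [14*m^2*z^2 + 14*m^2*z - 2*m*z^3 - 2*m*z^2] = 2*m*(14*m*z + 7*m - 3*z^2 - 2*z)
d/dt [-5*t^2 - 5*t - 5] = -10*t - 5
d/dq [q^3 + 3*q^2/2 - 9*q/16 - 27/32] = 3*q^2 + 3*q - 9/16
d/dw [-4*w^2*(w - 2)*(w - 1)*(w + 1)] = 4*w*(-5*w^3 + 8*w^2 + 3*w - 4)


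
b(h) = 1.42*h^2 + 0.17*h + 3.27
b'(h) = 2.84*h + 0.17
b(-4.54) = 31.77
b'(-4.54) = -12.72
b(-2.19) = 9.71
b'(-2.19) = -6.05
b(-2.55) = 12.07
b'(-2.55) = -7.07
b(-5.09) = 39.19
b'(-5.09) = -14.29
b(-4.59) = 32.41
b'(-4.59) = -12.87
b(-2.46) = 11.45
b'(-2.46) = -6.82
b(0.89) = 4.55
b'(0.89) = 2.70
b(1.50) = 6.72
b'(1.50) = 4.43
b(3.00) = 16.56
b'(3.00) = 8.69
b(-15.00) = 320.22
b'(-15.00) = -42.43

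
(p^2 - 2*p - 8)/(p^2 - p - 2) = (-p^2 + 2*p + 8)/(-p^2 + p + 2)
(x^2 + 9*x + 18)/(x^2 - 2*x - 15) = (x + 6)/(x - 5)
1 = 1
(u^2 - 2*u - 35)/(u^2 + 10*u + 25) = (u - 7)/(u + 5)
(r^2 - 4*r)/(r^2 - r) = (r - 4)/(r - 1)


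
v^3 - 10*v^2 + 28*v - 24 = (v - 6)*(v - 2)^2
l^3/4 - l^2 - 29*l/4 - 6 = (l/4 + 1/4)*(l - 8)*(l + 3)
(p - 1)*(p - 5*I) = p^2 - p - 5*I*p + 5*I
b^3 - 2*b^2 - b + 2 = (b - 2)*(b - 1)*(b + 1)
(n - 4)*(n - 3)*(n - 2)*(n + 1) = n^4 - 8*n^3 + 17*n^2 + 2*n - 24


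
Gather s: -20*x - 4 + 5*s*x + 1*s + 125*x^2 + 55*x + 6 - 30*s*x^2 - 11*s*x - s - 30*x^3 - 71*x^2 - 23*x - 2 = s*(-30*x^2 - 6*x) - 30*x^3 + 54*x^2 + 12*x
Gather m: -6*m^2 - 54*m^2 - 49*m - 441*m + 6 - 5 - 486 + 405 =-60*m^2 - 490*m - 80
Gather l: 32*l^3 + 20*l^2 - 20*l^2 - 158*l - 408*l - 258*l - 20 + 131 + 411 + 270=32*l^3 - 824*l + 792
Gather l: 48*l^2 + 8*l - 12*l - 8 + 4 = 48*l^2 - 4*l - 4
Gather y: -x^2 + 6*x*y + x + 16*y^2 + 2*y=-x^2 + x + 16*y^2 + y*(6*x + 2)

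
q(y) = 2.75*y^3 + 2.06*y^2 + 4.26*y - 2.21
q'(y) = 8.25*y^2 + 4.12*y + 4.26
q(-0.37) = -3.64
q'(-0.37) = 3.87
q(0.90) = 5.30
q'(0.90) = 14.65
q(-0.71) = -5.18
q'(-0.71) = 5.49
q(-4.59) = -244.30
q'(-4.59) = 159.16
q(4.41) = 292.50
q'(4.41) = 182.88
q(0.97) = 6.37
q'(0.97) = 16.02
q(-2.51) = -43.41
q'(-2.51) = 45.89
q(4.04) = 229.96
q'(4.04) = 155.56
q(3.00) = 103.36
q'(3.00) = 90.87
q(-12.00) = -4508.69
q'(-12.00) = 1142.82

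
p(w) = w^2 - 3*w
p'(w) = 2*w - 3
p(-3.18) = 19.65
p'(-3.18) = -9.36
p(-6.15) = 56.27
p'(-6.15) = -15.30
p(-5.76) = 50.46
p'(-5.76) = -14.52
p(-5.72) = 49.88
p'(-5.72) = -14.44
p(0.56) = -1.37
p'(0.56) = -1.88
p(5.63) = 14.81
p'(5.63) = 8.26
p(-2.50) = 13.75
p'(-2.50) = -8.00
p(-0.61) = 2.20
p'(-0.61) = -4.22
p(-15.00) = 270.00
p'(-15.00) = -33.00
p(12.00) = 108.00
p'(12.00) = 21.00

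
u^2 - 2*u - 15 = (u - 5)*(u + 3)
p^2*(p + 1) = p^3 + p^2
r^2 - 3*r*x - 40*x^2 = (r - 8*x)*(r + 5*x)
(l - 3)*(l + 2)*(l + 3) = l^3 + 2*l^2 - 9*l - 18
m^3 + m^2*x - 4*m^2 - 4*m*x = m*(m - 4)*(m + x)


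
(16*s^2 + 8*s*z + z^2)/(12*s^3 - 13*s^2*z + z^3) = (4*s + z)/(3*s^2 - 4*s*z + z^2)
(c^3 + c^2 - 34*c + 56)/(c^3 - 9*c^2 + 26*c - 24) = (c + 7)/(c - 3)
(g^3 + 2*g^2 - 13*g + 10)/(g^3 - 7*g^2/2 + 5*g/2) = 2*(g^2 + 3*g - 10)/(g*(2*g - 5))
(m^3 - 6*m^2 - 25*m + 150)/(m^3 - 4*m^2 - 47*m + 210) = (m + 5)/(m + 7)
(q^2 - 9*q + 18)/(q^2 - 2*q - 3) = (q - 6)/(q + 1)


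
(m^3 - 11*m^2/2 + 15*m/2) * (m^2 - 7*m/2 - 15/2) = m^5 - 9*m^4 + 77*m^3/4 + 15*m^2 - 225*m/4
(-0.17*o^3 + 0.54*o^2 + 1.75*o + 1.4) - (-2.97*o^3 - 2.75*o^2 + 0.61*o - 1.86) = 2.8*o^3 + 3.29*o^2 + 1.14*o + 3.26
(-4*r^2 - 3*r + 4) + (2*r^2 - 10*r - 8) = -2*r^2 - 13*r - 4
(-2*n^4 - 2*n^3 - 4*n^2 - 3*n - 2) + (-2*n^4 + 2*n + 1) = -4*n^4 - 2*n^3 - 4*n^2 - n - 1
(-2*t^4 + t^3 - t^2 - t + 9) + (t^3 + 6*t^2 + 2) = -2*t^4 + 2*t^3 + 5*t^2 - t + 11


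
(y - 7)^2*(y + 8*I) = y^3 - 14*y^2 + 8*I*y^2 + 49*y - 112*I*y + 392*I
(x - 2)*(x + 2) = x^2 - 4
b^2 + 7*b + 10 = (b + 2)*(b + 5)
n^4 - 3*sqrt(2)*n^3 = n^3*(n - 3*sqrt(2))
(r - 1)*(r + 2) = r^2 + r - 2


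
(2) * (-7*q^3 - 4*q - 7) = -14*q^3 - 8*q - 14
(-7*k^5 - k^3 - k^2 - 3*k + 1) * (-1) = 7*k^5 + k^3 + k^2 + 3*k - 1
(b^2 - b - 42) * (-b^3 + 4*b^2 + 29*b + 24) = -b^5 + 5*b^4 + 67*b^3 - 173*b^2 - 1242*b - 1008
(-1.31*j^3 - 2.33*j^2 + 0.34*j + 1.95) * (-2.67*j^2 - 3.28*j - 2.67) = 3.4977*j^5 + 10.5179*j^4 + 10.2323*j^3 - 0.1006*j^2 - 7.3038*j - 5.2065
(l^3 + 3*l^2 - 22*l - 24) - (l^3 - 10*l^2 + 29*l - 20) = 13*l^2 - 51*l - 4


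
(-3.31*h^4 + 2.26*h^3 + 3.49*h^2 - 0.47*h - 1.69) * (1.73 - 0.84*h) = 2.7804*h^5 - 7.6247*h^4 + 0.9782*h^3 + 6.4325*h^2 + 0.6065*h - 2.9237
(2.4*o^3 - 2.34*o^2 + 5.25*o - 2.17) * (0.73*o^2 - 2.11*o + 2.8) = 1.752*o^5 - 6.7722*o^4 + 15.4899*o^3 - 19.2136*o^2 + 19.2787*o - 6.076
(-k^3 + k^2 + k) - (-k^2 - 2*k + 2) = -k^3 + 2*k^2 + 3*k - 2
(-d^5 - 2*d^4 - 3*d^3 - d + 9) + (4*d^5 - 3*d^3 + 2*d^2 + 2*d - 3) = 3*d^5 - 2*d^4 - 6*d^3 + 2*d^2 + d + 6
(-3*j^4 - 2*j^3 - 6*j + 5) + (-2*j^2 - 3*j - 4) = -3*j^4 - 2*j^3 - 2*j^2 - 9*j + 1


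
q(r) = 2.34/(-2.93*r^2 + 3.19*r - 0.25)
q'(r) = 2.34*(5.86*r - 3.19)/(-2.93*r^2 + 3.19*r - 0.25)^2 = (13.7124*r - 7.4646)/(2.93*r^2 - 3.19*r + 0.25)^2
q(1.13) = -6.05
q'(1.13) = 53.72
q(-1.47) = -0.21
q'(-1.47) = -0.22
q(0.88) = 8.12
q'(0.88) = 55.41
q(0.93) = 12.82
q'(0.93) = 158.69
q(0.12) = 25.83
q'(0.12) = -708.80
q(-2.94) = -0.07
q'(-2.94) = -0.04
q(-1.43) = -0.22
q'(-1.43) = -0.23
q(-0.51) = -0.89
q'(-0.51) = -2.08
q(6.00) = -0.03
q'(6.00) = 0.01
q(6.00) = -0.03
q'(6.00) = 0.01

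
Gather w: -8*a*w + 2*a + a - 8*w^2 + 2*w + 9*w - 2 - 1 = 3*a - 8*w^2 + w*(11 - 8*a) - 3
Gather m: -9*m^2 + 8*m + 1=-9*m^2 + 8*m + 1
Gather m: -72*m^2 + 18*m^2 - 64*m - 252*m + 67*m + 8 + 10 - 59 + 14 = -54*m^2 - 249*m - 27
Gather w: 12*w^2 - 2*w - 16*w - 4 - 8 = 12*w^2 - 18*w - 12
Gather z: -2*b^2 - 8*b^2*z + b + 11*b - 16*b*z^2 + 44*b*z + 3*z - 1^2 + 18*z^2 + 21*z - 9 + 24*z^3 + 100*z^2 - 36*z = -2*b^2 + 12*b + 24*z^3 + z^2*(118 - 16*b) + z*(-8*b^2 + 44*b - 12) - 10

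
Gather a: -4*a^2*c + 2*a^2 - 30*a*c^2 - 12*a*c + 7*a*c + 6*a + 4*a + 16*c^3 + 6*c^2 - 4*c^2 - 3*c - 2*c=a^2*(2 - 4*c) + a*(-30*c^2 - 5*c + 10) + 16*c^3 + 2*c^2 - 5*c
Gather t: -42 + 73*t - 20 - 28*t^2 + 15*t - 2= -28*t^2 + 88*t - 64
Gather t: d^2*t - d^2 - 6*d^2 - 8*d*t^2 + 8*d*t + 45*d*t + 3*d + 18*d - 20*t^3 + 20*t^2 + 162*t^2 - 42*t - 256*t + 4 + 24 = -7*d^2 + 21*d - 20*t^3 + t^2*(182 - 8*d) + t*(d^2 + 53*d - 298) + 28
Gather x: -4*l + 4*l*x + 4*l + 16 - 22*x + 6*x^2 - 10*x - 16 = 6*x^2 + x*(4*l - 32)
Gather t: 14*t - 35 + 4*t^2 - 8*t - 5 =4*t^2 + 6*t - 40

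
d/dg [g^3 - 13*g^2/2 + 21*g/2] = 3*g^2 - 13*g + 21/2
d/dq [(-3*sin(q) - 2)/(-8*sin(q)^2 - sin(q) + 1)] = (-32*sin(q) + 12*cos(2*q) - 17)*cos(q)/(8*sin(q)^2 + sin(q) - 1)^2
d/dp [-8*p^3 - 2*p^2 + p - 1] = -24*p^2 - 4*p + 1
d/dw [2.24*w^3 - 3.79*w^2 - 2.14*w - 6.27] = 6.72*w^2 - 7.58*w - 2.14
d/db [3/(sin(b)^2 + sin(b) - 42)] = -3*(2*sin(b) + 1)*cos(b)/(sin(b)^2 + sin(b) - 42)^2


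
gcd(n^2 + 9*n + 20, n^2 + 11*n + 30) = n + 5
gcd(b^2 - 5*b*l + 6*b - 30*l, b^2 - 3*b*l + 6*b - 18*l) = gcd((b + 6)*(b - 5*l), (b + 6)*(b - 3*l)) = b + 6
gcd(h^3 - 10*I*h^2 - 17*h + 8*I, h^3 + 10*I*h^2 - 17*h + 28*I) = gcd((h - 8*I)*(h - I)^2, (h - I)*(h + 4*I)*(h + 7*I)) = h - I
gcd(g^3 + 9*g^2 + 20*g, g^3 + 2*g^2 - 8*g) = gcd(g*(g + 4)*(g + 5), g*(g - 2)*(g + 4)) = g^2 + 4*g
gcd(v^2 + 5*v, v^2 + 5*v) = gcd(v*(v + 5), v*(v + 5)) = v^2 + 5*v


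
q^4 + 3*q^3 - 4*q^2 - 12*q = q*(q - 2)*(q + 2)*(q + 3)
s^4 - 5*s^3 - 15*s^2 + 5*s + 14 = (s - 7)*(s - 1)*(s + 1)*(s + 2)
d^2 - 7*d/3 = d*(d - 7/3)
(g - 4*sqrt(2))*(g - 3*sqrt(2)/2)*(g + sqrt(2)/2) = g^3 - 5*sqrt(2)*g^2 + 13*g/2 + 6*sqrt(2)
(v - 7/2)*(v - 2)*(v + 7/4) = v^3 - 15*v^2/4 - 21*v/8 + 49/4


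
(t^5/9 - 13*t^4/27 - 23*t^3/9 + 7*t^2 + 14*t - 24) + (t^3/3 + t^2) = t^5/9 - 13*t^4/27 - 20*t^3/9 + 8*t^2 + 14*t - 24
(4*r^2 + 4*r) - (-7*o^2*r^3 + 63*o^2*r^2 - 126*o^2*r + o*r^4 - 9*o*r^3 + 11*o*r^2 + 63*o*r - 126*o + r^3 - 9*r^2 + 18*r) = 7*o^2*r^3 - 63*o^2*r^2 + 126*o^2*r - o*r^4 + 9*o*r^3 - 11*o*r^2 - 63*o*r + 126*o - r^3 + 13*r^2 - 14*r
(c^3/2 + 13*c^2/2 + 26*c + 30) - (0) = c^3/2 + 13*c^2/2 + 26*c + 30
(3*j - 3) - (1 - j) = 4*j - 4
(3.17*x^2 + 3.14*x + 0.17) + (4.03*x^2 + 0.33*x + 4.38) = 7.2*x^2 + 3.47*x + 4.55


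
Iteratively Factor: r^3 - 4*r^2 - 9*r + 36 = (r + 3)*(r^2 - 7*r + 12) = (r - 3)*(r + 3)*(r - 4)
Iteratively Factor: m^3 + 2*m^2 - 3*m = (m)*(m^2 + 2*m - 3) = m*(m - 1)*(m + 3)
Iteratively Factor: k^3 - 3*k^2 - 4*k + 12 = (k - 2)*(k^2 - k - 6) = (k - 2)*(k + 2)*(k - 3)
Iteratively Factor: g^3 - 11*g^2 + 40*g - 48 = (g - 3)*(g^2 - 8*g + 16) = (g - 4)*(g - 3)*(g - 4)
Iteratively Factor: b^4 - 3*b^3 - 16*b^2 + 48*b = (b - 4)*(b^3 + b^2 - 12*b) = (b - 4)*(b - 3)*(b^2 + 4*b) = b*(b - 4)*(b - 3)*(b + 4)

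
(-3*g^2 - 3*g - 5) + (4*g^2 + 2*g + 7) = g^2 - g + 2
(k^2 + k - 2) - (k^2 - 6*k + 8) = 7*k - 10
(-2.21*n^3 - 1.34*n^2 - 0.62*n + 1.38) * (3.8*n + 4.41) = -8.398*n^4 - 14.8381*n^3 - 8.2654*n^2 + 2.5098*n + 6.0858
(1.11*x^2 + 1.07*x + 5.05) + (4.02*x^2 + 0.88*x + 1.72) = 5.13*x^2 + 1.95*x + 6.77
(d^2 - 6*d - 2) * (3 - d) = -d^3 + 9*d^2 - 16*d - 6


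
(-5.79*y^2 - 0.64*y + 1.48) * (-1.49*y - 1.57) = 8.6271*y^3 + 10.0439*y^2 - 1.2004*y - 2.3236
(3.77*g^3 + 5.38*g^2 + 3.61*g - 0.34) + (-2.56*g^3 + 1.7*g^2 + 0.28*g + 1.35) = 1.21*g^3 + 7.08*g^2 + 3.89*g + 1.01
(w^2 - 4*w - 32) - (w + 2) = w^2 - 5*w - 34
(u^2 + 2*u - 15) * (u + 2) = u^3 + 4*u^2 - 11*u - 30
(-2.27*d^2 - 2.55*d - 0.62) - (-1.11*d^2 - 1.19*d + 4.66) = -1.16*d^2 - 1.36*d - 5.28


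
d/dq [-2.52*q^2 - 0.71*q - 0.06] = -5.04*q - 0.71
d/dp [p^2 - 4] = 2*p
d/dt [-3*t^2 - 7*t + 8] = -6*t - 7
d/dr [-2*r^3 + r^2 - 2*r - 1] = -6*r^2 + 2*r - 2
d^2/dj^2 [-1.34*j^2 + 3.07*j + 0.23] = -2.68000000000000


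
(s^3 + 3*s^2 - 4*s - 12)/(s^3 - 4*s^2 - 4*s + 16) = (s + 3)/(s - 4)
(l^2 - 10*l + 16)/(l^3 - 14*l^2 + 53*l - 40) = (l - 2)/(l^2 - 6*l + 5)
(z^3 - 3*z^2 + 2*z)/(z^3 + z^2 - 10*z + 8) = z/(z + 4)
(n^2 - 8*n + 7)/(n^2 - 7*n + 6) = (n - 7)/(n - 6)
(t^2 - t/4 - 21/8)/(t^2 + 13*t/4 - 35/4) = (t + 3/2)/(t + 5)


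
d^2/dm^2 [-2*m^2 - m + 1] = -4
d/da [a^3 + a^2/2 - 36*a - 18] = 3*a^2 + a - 36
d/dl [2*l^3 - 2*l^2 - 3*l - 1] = 6*l^2 - 4*l - 3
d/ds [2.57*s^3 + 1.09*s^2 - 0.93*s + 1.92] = 7.71*s^2 + 2.18*s - 0.93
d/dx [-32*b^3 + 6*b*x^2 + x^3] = 3*x*(4*b + x)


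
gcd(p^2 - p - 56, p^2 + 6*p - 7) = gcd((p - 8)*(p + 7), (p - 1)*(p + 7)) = p + 7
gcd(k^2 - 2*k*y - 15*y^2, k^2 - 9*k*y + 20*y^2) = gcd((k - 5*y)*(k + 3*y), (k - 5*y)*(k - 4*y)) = -k + 5*y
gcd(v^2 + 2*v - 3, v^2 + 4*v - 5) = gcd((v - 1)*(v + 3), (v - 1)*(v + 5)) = v - 1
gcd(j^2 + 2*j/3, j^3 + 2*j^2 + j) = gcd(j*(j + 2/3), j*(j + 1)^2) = j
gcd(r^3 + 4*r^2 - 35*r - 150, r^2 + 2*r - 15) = r + 5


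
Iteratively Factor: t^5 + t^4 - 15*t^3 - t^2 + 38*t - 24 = (t + 4)*(t^4 - 3*t^3 - 3*t^2 + 11*t - 6) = (t - 1)*(t + 4)*(t^3 - 2*t^2 - 5*t + 6) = (t - 3)*(t - 1)*(t + 4)*(t^2 + t - 2) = (t - 3)*(t - 1)^2*(t + 4)*(t + 2)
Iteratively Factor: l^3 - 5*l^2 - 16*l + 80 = (l + 4)*(l^2 - 9*l + 20) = (l - 5)*(l + 4)*(l - 4)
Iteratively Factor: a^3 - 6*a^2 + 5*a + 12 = (a - 4)*(a^2 - 2*a - 3) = (a - 4)*(a + 1)*(a - 3)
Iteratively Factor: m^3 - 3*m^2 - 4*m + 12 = (m + 2)*(m^2 - 5*m + 6) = (m - 2)*(m + 2)*(m - 3)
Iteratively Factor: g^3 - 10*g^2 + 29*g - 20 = (g - 5)*(g^2 - 5*g + 4) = (g - 5)*(g - 1)*(g - 4)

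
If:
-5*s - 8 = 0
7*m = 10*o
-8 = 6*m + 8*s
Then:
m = 4/5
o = 14/25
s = -8/5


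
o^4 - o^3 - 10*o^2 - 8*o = o*(o - 4)*(o + 1)*(o + 2)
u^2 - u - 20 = (u - 5)*(u + 4)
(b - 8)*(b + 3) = b^2 - 5*b - 24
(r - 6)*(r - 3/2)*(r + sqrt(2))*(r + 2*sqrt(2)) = r^4 - 15*r^3/2 + 3*sqrt(2)*r^3 - 45*sqrt(2)*r^2/2 + 13*r^2 - 30*r + 27*sqrt(2)*r + 36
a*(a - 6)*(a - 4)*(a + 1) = a^4 - 9*a^3 + 14*a^2 + 24*a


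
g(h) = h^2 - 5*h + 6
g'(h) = 2*h - 5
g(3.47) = 0.69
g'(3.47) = 1.94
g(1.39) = 0.98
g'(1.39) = -2.22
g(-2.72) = 27.00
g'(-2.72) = -10.44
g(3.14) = 0.16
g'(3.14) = 1.28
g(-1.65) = 16.97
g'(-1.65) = -8.30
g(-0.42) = 8.28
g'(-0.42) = -5.84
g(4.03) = 2.09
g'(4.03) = 3.06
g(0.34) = 4.42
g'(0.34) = -4.32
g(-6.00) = 72.00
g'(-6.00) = -17.00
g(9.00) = 42.00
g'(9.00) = 13.00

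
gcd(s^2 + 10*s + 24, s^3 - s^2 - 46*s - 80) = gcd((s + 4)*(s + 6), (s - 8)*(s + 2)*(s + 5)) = 1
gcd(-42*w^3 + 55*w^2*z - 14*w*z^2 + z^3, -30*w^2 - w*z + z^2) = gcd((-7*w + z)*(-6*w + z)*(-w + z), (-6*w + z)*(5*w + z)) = -6*w + z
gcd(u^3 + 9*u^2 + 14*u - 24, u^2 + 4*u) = u + 4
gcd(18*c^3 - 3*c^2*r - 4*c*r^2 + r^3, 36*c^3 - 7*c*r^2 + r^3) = -6*c^2 - c*r + r^2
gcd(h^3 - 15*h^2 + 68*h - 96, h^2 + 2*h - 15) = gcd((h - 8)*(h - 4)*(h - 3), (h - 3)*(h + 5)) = h - 3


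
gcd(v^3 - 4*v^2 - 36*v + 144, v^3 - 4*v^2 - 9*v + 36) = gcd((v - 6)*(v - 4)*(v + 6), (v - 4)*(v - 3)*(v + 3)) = v - 4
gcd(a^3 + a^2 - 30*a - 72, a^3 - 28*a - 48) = a^2 - 2*a - 24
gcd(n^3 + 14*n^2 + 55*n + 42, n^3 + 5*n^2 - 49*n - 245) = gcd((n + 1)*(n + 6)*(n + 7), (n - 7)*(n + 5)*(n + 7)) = n + 7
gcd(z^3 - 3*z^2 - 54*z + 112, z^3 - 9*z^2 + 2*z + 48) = z - 8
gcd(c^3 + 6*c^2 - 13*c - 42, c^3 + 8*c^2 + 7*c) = c + 7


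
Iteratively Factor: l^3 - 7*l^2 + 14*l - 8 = (l - 4)*(l^2 - 3*l + 2) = (l - 4)*(l - 2)*(l - 1)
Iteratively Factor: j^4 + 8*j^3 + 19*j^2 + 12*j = (j + 1)*(j^3 + 7*j^2 + 12*j) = j*(j + 1)*(j^2 + 7*j + 12) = j*(j + 1)*(j + 4)*(j + 3)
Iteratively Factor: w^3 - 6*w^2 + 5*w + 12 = (w - 4)*(w^2 - 2*w - 3) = (w - 4)*(w + 1)*(w - 3)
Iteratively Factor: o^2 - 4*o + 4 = (o - 2)*(o - 2)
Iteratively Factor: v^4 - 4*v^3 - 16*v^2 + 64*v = (v - 4)*(v^3 - 16*v) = (v - 4)^2*(v^2 + 4*v) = (v - 4)^2*(v + 4)*(v)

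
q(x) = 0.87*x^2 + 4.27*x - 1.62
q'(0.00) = 4.27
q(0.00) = -1.62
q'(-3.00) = -0.95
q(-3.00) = -6.60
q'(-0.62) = 3.19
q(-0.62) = -3.93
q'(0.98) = 5.98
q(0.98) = 3.40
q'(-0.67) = 3.10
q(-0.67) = -4.09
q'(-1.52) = 1.63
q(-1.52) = -6.10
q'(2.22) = 8.13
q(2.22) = 12.15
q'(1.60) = 7.05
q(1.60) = 7.44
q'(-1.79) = 1.16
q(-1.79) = -6.48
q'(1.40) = 6.71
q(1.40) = 6.06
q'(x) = 1.74*x + 4.27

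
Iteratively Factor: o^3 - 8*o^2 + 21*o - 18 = (o - 3)*(o^2 - 5*o + 6) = (o - 3)^2*(o - 2)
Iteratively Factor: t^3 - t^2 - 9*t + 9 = (t - 1)*(t^2 - 9) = (t - 1)*(t + 3)*(t - 3)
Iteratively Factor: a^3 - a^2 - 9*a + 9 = (a - 1)*(a^2 - 9) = (a - 3)*(a - 1)*(a + 3)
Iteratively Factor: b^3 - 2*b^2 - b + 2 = (b - 2)*(b^2 - 1) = (b - 2)*(b - 1)*(b + 1)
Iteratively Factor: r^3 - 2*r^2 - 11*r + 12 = (r - 1)*(r^2 - r - 12) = (r - 1)*(r + 3)*(r - 4)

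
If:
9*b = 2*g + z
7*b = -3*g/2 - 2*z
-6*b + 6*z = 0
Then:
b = 0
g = 0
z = 0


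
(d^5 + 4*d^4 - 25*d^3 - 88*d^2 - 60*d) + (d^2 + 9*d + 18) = d^5 + 4*d^4 - 25*d^3 - 87*d^2 - 51*d + 18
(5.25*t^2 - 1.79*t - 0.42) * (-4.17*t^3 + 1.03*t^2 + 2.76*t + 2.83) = -21.8925*t^5 + 12.8718*t^4 + 14.3977*t^3 + 9.4845*t^2 - 6.2249*t - 1.1886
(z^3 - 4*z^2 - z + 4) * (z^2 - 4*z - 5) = z^5 - 8*z^4 + 10*z^3 + 28*z^2 - 11*z - 20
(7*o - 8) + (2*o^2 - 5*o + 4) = 2*o^2 + 2*o - 4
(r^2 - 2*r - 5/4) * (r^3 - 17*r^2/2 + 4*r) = r^5 - 21*r^4/2 + 79*r^3/4 + 21*r^2/8 - 5*r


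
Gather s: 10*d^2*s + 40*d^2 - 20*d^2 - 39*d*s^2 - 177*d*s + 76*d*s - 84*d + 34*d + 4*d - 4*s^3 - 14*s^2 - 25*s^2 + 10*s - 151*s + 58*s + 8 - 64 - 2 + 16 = 20*d^2 - 46*d - 4*s^3 + s^2*(-39*d - 39) + s*(10*d^2 - 101*d - 83) - 42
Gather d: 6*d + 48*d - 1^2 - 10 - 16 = 54*d - 27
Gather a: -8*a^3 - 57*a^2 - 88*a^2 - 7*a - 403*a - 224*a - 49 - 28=-8*a^3 - 145*a^2 - 634*a - 77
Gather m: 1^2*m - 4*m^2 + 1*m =-4*m^2 + 2*m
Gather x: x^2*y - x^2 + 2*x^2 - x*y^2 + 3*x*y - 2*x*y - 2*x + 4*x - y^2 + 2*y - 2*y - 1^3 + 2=x^2*(y + 1) + x*(-y^2 + y + 2) - y^2 + 1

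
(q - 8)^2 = q^2 - 16*q + 64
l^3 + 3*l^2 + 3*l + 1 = (l + 1)^3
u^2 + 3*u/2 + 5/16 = (u + 1/4)*(u + 5/4)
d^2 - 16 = (d - 4)*(d + 4)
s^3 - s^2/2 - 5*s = s*(s - 5/2)*(s + 2)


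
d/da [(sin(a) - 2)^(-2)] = -2*cos(a)/(sin(a) - 2)^3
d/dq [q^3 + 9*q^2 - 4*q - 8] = 3*q^2 + 18*q - 4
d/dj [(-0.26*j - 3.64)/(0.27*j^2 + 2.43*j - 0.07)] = (0.0702*j^2 + 1.9656*j + 8.8634)/(0.0729*j^4 + 1.3122*j^3 + 5.8671*j^2 - 0.3402*j + 0.0049)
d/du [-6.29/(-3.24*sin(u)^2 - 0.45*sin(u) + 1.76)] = -(40.7592*sin(u) + 2.8305)*cos(u)/(3.24*sin(u)^2 + 0.45*sin(u) - 1.76)^2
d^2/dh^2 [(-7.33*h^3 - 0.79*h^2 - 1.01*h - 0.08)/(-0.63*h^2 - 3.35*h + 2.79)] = (-3.5527136788005e-15*h^5 - 5.6843418860808e-14*h^4 + 187.75688*h^3 - 402.53706*h^2 + 354.00942*h + 33.25564)/(0.250047*h^6 + 3.988845*h^5 + 17.888472*h^4 + 2.265605*h^3 - 79.220376*h^2 + 78.230205*h - 21.717639)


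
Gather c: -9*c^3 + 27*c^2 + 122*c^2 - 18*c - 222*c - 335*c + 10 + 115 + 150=-9*c^3 + 149*c^2 - 575*c + 275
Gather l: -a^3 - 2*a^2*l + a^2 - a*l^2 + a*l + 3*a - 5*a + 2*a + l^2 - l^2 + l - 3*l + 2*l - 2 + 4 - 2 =-a^3 + a^2 - a*l^2 + l*(-2*a^2 + a)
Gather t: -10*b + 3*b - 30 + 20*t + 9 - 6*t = -7*b + 14*t - 21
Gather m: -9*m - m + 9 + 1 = 10 - 10*m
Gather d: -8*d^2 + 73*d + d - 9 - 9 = -8*d^2 + 74*d - 18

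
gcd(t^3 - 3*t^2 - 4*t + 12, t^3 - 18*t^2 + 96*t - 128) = t - 2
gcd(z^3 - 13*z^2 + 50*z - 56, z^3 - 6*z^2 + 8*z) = z^2 - 6*z + 8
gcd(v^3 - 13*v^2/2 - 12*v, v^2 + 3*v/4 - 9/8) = v + 3/2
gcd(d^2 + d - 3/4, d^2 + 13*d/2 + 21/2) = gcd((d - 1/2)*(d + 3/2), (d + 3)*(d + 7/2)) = 1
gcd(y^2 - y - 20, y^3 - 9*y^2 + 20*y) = y - 5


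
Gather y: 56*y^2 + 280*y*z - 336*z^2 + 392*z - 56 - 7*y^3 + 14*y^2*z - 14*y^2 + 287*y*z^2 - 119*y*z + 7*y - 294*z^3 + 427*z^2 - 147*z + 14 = -7*y^3 + y^2*(14*z + 42) + y*(287*z^2 + 161*z + 7) - 294*z^3 + 91*z^2 + 245*z - 42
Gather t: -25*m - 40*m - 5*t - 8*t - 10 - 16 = -65*m - 13*t - 26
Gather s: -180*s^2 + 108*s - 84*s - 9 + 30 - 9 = -180*s^2 + 24*s + 12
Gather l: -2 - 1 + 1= -2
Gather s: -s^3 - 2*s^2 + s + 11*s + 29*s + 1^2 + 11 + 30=-s^3 - 2*s^2 + 41*s + 42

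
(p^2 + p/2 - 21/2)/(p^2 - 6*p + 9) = (p + 7/2)/(p - 3)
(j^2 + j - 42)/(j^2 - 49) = (j - 6)/(j - 7)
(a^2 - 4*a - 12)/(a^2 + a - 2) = (a - 6)/(a - 1)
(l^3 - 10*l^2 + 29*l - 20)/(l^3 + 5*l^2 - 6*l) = (l^2 - 9*l + 20)/(l*(l + 6))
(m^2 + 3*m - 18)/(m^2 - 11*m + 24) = (m + 6)/(m - 8)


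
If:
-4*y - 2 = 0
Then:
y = -1/2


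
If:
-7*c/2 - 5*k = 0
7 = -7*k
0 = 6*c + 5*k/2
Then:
No Solution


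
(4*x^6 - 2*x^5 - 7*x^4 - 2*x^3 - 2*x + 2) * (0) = 0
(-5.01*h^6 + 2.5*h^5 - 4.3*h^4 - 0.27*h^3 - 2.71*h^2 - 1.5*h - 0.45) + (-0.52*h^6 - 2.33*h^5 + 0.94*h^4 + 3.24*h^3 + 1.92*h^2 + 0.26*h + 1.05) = -5.53*h^6 + 0.17*h^5 - 3.36*h^4 + 2.97*h^3 - 0.79*h^2 - 1.24*h + 0.6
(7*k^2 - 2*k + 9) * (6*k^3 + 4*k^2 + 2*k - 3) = 42*k^5 + 16*k^4 + 60*k^3 + 11*k^2 + 24*k - 27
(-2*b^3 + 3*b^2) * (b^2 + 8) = -2*b^5 + 3*b^4 - 16*b^3 + 24*b^2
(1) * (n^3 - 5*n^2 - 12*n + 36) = n^3 - 5*n^2 - 12*n + 36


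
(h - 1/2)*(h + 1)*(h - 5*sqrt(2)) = h^3 - 5*sqrt(2)*h^2 + h^2/2 - 5*sqrt(2)*h/2 - h/2 + 5*sqrt(2)/2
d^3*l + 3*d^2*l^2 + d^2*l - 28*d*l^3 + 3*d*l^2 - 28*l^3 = (d - 4*l)*(d + 7*l)*(d*l + l)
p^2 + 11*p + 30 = (p + 5)*(p + 6)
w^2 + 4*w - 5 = (w - 1)*(w + 5)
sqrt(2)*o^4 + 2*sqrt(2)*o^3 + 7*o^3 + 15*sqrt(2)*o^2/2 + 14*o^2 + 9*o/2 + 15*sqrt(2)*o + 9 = (o + 2)*(o + 3*sqrt(2)/2)^2*(sqrt(2)*o + 1)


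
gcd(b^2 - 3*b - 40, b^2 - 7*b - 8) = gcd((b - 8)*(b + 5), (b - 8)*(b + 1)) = b - 8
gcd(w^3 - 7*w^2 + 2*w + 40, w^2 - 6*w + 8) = w - 4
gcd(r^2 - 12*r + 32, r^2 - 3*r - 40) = r - 8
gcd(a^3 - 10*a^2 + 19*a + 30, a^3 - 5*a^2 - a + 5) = a^2 - 4*a - 5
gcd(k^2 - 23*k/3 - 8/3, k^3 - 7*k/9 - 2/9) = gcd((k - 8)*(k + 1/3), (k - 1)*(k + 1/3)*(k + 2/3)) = k + 1/3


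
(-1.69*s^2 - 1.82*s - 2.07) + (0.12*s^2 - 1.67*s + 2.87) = -1.57*s^2 - 3.49*s + 0.8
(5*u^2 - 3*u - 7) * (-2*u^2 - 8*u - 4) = -10*u^4 - 34*u^3 + 18*u^2 + 68*u + 28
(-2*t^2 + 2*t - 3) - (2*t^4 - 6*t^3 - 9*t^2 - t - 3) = -2*t^4 + 6*t^3 + 7*t^2 + 3*t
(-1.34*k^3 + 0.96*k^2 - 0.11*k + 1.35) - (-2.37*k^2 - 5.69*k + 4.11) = -1.34*k^3 + 3.33*k^2 + 5.58*k - 2.76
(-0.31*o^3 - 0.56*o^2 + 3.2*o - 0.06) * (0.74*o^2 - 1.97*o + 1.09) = -0.2294*o^5 + 0.1963*o^4 + 3.1333*o^3 - 6.9588*o^2 + 3.6062*o - 0.0654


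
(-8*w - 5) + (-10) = -8*w - 15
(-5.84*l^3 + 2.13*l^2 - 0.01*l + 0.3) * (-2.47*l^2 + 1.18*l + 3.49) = 14.4248*l^5 - 12.1523*l^4 - 17.8435*l^3 + 6.6809*l^2 + 0.3191*l + 1.047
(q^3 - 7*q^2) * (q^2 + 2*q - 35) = q^5 - 5*q^4 - 49*q^3 + 245*q^2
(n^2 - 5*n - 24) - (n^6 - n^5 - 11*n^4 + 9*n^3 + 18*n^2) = -n^6 + n^5 + 11*n^4 - 9*n^3 - 17*n^2 - 5*n - 24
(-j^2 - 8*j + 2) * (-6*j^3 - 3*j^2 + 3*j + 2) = 6*j^5 + 51*j^4 + 9*j^3 - 32*j^2 - 10*j + 4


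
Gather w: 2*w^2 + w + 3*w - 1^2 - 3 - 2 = 2*w^2 + 4*w - 6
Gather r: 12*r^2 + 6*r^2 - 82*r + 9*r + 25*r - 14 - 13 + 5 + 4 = 18*r^2 - 48*r - 18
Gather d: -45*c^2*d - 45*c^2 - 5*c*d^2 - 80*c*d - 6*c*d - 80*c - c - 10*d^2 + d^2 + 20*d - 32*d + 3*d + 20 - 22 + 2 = -45*c^2 - 81*c + d^2*(-5*c - 9) + d*(-45*c^2 - 86*c - 9)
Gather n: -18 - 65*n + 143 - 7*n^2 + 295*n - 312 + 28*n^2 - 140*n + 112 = 21*n^2 + 90*n - 75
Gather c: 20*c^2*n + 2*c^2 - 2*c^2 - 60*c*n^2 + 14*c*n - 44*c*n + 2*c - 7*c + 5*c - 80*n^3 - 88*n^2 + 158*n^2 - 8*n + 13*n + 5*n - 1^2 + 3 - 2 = 20*c^2*n + c*(-60*n^2 - 30*n) - 80*n^3 + 70*n^2 + 10*n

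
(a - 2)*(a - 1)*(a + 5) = a^3 + 2*a^2 - 13*a + 10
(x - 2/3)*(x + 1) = x^2 + x/3 - 2/3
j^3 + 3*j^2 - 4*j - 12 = (j - 2)*(j + 2)*(j + 3)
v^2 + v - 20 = (v - 4)*(v + 5)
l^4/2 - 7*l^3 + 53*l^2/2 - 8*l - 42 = (l/2 + 1/2)*(l - 7)*(l - 6)*(l - 2)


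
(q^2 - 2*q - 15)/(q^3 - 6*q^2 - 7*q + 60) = 1/(q - 4)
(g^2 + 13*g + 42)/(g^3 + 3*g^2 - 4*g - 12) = (g^2 + 13*g + 42)/(g^3 + 3*g^2 - 4*g - 12)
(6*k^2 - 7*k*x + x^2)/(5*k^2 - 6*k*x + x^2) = (-6*k + x)/(-5*k + x)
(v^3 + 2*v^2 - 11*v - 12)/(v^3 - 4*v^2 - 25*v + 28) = (v^2 - 2*v - 3)/(v^2 - 8*v + 7)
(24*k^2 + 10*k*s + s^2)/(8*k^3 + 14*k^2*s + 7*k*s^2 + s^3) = (6*k + s)/(2*k^2 + 3*k*s + s^2)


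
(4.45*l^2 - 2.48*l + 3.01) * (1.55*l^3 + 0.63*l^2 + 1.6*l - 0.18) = 6.8975*l^5 - 1.0405*l^4 + 10.2231*l^3 - 2.8727*l^2 + 5.2624*l - 0.5418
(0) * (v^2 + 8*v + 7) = 0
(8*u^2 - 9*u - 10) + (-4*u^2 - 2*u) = 4*u^2 - 11*u - 10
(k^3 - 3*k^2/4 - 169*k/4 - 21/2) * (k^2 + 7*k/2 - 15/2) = k^5 + 11*k^4/4 - 419*k^3/8 - 611*k^2/4 + 2241*k/8 + 315/4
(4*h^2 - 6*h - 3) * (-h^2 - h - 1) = -4*h^4 + 2*h^3 + 5*h^2 + 9*h + 3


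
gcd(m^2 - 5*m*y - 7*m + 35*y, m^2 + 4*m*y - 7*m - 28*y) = m - 7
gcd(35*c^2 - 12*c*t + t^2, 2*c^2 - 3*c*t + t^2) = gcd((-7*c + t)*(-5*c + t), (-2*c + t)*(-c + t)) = 1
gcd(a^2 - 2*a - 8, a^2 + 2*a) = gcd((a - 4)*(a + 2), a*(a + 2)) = a + 2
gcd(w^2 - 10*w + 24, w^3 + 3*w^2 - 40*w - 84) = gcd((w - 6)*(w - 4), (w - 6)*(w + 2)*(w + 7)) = w - 6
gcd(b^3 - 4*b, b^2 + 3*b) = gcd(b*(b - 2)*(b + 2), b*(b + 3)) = b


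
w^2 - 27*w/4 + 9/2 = (w - 6)*(w - 3/4)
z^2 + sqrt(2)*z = z*(z + sqrt(2))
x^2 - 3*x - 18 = (x - 6)*(x + 3)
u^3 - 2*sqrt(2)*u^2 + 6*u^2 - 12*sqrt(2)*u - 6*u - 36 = (u + 6)*(u - 3*sqrt(2))*(u + sqrt(2))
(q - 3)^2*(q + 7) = q^3 + q^2 - 33*q + 63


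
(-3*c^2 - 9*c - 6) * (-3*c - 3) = 9*c^3 + 36*c^2 + 45*c + 18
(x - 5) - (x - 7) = 2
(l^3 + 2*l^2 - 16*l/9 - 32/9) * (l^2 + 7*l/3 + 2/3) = l^5 + 13*l^4/3 + 32*l^3/9 - 172*l^2/27 - 256*l/27 - 64/27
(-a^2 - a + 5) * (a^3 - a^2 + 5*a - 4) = -a^5 + a^3 - 6*a^2 + 29*a - 20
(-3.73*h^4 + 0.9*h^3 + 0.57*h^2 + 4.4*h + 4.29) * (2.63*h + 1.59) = -9.8099*h^5 - 3.5637*h^4 + 2.9301*h^3 + 12.4783*h^2 + 18.2787*h + 6.8211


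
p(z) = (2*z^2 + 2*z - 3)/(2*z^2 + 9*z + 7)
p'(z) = (-4*z - 9)*(2*z^2 + 2*z - 3)/(2*z^2 + 9*z + 7)^2 + (4*z + 2)/(2*z^2 + 9*z + 7) = (14*z^2 + 40*z + 41)/(4*z^4 + 36*z^3 + 109*z^2 + 126*z + 49)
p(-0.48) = -1.11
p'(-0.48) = 2.54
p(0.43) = -0.16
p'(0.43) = 0.48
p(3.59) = 0.46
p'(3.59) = 0.09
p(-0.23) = -0.67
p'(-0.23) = 1.28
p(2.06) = 0.28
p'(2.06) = 0.16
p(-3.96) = 7.51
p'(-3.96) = 13.77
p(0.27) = -0.24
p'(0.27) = 0.58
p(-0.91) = -6.79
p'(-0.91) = 74.51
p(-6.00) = 2.28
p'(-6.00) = 0.49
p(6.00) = 0.61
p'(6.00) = 0.04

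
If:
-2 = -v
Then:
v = 2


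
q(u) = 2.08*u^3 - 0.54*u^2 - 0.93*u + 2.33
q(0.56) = 2.01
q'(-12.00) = 910.59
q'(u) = 6.24*u^2 - 1.08*u - 0.93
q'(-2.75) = 49.23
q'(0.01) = -0.94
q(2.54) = 30.57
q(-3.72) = -108.76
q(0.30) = 2.06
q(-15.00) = -7125.22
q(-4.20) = -157.39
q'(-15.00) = 1419.27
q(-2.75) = -42.45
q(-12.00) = -3658.51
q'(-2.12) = 29.40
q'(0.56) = 0.42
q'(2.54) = 36.58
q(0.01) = 2.32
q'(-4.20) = 113.68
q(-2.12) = -17.94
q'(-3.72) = 89.44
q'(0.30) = -0.69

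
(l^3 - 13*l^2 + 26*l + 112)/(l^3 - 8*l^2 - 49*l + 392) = (l + 2)/(l + 7)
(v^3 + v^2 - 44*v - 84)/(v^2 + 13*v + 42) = (v^2 - 5*v - 14)/(v + 7)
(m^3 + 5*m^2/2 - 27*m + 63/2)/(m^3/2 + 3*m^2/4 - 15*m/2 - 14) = 2*(2*m^3 + 5*m^2 - 54*m + 63)/(2*m^3 + 3*m^2 - 30*m - 56)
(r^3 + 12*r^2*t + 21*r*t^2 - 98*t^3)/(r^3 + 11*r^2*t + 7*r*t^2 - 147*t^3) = (r - 2*t)/(r - 3*t)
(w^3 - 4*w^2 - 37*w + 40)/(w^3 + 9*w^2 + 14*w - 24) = (w^2 - 3*w - 40)/(w^2 + 10*w + 24)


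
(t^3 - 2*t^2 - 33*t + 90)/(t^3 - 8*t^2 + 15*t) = (t + 6)/t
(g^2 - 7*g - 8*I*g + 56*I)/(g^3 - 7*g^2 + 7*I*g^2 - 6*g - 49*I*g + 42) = (g - 8*I)/(g^2 + 7*I*g - 6)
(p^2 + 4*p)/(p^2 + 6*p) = (p + 4)/(p + 6)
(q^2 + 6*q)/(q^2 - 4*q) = (q + 6)/(q - 4)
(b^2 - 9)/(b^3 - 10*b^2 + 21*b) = (b + 3)/(b*(b - 7))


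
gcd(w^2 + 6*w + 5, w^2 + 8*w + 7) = w + 1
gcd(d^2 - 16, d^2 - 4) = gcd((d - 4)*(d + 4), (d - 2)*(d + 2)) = 1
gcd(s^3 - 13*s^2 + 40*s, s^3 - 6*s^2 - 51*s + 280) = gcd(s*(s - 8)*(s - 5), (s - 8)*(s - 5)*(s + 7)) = s^2 - 13*s + 40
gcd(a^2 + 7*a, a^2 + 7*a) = a^2 + 7*a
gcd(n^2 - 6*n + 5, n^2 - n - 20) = n - 5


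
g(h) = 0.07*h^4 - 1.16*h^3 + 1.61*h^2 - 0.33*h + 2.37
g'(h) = 0.28*h^3 - 3.48*h^2 + 3.22*h - 0.33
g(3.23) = -13.37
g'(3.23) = -16.80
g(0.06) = 2.36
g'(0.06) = -0.15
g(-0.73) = 3.94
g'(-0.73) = -4.64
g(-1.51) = 10.90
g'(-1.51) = -14.09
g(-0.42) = 2.88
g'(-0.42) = -2.32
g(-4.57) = 178.75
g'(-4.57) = -114.45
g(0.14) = 2.35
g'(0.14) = 0.05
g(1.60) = 1.67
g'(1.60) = -2.94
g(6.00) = -101.49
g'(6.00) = -45.81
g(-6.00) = 403.59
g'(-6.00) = -205.41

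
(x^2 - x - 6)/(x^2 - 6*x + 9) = (x + 2)/(x - 3)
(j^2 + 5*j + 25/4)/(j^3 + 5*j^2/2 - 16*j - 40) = (j + 5/2)/(j^2 - 16)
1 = 1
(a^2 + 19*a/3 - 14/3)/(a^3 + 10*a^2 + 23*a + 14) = (a - 2/3)/(a^2 + 3*a + 2)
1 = 1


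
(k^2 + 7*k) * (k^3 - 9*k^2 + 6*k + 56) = k^5 - 2*k^4 - 57*k^3 + 98*k^2 + 392*k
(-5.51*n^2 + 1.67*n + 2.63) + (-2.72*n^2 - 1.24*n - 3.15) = -8.23*n^2 + 0.43*n - 0.52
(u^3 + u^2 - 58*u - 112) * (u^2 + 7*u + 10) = u^5 + 8*u^4 - 41*u^3 - 508*u^2 - 1364*u - 1120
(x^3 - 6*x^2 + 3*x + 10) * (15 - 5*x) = -5*x^4 + 45*x^3 - 105*x^2 - 5*x + 150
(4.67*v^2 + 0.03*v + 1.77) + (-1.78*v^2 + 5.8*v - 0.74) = 2.89*v^2 + 5.83*v + 1.03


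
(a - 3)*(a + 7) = a^2 + 4*a - 21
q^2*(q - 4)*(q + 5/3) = q^4 - 7*q^3/3 - 20*q^2/3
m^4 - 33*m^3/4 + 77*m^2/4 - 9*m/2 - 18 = (m - 4)*(m - 3)*(m - 2)*(m + 3/4)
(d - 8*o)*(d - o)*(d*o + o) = d^3*o - 9*d^2*o^2 + d^2*o + 8*d*o^3 - 9*d*o^2 + 8*o^3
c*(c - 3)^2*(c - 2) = c^4 - 8*c^3 + 21*c^2 - 18*c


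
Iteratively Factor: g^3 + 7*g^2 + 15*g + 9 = (g + 3)*(g^2 + 4*g + 3) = (g + 3)^2*(g + 1)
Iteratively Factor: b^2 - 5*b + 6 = (b - 3)*(b - 2)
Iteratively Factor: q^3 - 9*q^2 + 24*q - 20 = (q - 2)*(q^2 - 7*q + 10) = (q - 2)^2*(q - 5)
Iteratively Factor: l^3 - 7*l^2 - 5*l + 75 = (l + 3)*(l^2 - 10*l + 25) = (l - 5)*(l + 3)*(l - 5)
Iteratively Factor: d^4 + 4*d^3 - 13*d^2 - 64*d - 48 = (d + 4)*(d^3 - 13*d - 12) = (d + 3)*(d + 4)*(d^2 - 3*d - 4) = (d + 1)*(d + 3)*(d + 4)*(d - 4)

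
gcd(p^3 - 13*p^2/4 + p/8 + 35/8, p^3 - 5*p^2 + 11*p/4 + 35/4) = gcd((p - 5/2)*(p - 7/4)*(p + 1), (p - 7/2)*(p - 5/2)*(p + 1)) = p^2 - 3*p/2 - 5/2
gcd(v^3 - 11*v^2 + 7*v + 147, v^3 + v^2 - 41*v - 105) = v^2 - 4*v - 21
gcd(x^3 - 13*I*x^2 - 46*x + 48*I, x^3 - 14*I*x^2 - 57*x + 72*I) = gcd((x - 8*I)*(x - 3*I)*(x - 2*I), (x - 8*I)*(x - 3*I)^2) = x^2 - 11*I*x - 24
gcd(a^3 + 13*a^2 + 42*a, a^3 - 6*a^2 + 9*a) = a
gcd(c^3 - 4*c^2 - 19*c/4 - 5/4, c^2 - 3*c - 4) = 1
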